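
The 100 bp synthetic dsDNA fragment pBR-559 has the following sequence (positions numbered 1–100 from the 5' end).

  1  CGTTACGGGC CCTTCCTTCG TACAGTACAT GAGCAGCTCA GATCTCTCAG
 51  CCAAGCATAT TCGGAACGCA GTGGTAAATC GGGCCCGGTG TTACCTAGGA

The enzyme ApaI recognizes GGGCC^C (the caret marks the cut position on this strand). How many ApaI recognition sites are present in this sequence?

GGGCCC occurs starting at positions 7, 81.
ApaI cuts at 2 sites.

2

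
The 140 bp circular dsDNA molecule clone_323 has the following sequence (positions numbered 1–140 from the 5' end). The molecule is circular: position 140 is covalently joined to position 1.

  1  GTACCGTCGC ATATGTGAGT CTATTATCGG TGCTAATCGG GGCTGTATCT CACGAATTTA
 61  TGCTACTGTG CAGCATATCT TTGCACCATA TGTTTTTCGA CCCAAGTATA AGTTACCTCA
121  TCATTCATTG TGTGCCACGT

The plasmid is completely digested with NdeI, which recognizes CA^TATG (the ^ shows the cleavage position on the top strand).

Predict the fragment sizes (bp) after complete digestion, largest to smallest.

77, 63 bp

NdeI sites (CATATG) start at positions 10, 87.
NdeI cuts after base 2 of each site, so after positions 11, 88.
Circular molecule, 2 cuts → 2 fragments:
  12–88 → 77 bp
  89–140 then 1–11 → 52 + 11 = 63 bp
Sorted largest to smallest: 77, 63 bp.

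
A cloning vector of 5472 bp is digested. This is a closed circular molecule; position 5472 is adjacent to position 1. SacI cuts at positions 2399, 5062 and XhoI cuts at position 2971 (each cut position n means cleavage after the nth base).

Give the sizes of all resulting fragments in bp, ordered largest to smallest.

2809, 2091, 572 bp

Combined cut positions (sorted): 2399, 2971, 5062.
Circular molecule, 3 cuts → 3 fragments:
  2971 − 2399 = 572 bp
  5062 − 2971 = 2091 bp
  wrap: 5472 − 5062 + 2399 = 2809 bp
Sorted largest to smallest: 2809, 2091, 572 bp.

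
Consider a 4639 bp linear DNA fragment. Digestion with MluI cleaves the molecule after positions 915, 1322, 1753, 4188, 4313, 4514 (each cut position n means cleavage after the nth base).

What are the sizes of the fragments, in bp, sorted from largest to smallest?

Linear molecule, 6 cuts → 7 fragments:
  915 − 0 = 915 bp
  1322 − 915 = 407 bp
  1753 − 1322 = 431 bp
  4188 − 1753 = 2435 bp
  4313 − 4188 = 125 bp
  4514 − 4313 = 201 bp
  4639 − 4514 = 125 bp
Sorted largest to smallest: 2435, 915, 431, 407, 201, 125, 125 bp.

2435, 915, 431, 407, 201, 125, 125 bp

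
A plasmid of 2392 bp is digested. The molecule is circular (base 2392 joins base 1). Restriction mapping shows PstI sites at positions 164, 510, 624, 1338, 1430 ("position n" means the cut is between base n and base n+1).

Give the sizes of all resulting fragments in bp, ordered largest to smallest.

1126, 714, 346, 114, 92 bp

Circular molecule, 5 cuts → 5 fragments:
  510 − 164 = 346 bp
  624 − 510 = 114 bp
  1338 − 624 = 714 bp
  1430 − 1338 = 92 bp
  wrap: 2392 − 1430 + 164 = 1126 bp
Sorted largest to smallest: 1126, 714, 346, 114, 92 bp.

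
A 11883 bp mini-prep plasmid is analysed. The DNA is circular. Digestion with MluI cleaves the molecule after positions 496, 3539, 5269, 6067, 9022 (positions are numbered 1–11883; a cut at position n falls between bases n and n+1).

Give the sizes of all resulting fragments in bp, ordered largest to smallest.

3357, 3043, 2955, 1730, 798 bp

Circular molecule, 5 cuts → 5 fragments:
  3539 − 496 = 3043 bp
  5269 − 3539 = 1730 bp
  6067 − 5269 = 798 bp
  9022 − 6067 = 2955 bp
  wrap: 11883 − 9022 + 496 = 3357 bp
Sorted largest to smallest: 3357, 3043, 2955, 1730, 798 bp.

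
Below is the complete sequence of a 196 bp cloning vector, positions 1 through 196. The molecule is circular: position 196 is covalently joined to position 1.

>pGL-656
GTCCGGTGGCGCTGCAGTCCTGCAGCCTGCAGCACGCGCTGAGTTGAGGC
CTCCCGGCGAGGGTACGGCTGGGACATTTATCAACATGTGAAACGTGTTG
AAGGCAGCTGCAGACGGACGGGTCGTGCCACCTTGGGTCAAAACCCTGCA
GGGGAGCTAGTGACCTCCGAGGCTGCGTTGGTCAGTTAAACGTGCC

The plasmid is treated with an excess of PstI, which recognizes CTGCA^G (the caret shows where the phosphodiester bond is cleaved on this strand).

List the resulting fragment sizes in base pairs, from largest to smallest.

81, 62, 38, 8, 7 bp

PstI sites (CTGCAG) start at positions 12, 20, 27, 108, 146.
PstI cuts after base 5 of each site (before the last base), so after positions 16, 24, 31, 112, 150.
Circular molecule, 5 cuts → 5 fragments:
  17–24 → 8 bp
  25–31 → 7 bp
  32–112 → 81 bp
  113–150 → 38 bp
  151–196 then 1–16 → 46 + 16 = 62 bp
Sorted largest to smallest: 81, 62, 38, 8, 7 bp.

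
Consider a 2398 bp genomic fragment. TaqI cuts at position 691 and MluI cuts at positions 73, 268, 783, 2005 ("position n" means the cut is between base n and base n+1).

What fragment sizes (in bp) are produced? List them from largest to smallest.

1222, 423, 393, 195, 92, 73 bp

Combined cut positions (sorted): 73, 268, 691, 783, 2005.
Linear molecule, 5 cuts → 6 fragments:
  73 − 0 = 73 bp
  268 − 73 = 195 bp
  691 − 268 = 423 bp
  783 − 691 = 92 bp
  2005 − 783 = 1222 bp
  2398 − 2005 = 393 bp
Sorted largest to smallest: 1222, 423, 393, 195, 92, 73 bp.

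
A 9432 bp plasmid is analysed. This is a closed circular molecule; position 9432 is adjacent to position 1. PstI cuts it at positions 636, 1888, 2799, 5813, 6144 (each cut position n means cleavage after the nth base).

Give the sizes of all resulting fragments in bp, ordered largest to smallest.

3924, 3014, 1252, 911, 331 bp

Circular molecule, 5 cuts → 5 fragments:
  1888 − 636 = 1252 bp
  2799 − 1888 = 911 bp
  5813 − 2799 = 3014 bp
  6144 − 5813 = 331 bp
  wrap: 9432 − 6144 + 636 = 3924 bp
Sorted largest to smallest: 3924, 3014, 1252, 911, 331 bp.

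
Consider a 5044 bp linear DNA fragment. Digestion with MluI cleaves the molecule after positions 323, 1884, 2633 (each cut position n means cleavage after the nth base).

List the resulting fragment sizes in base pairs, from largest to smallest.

Linear molecule, 3 cuts → 4 fragments:
  323 − 0 = 323 bp
  1884 − 323 = 1561 bp
  2633 − 1884 = 749 bp
  5044 − 2633 = 2411 bp
Sorted largest to smallest: 2411, 1561, 749, 323 bp.

2411, 1561, 749, 323 bp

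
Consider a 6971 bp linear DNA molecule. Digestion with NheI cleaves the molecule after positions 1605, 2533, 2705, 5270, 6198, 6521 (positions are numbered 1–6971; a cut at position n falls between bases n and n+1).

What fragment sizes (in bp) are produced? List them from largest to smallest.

Linear molecule, 6 cuts → 7 fragments:
  1605 − 0 = 1605 bp
  2533 − 1605 = 928 bp
  2705 − 2533 = 172 bp
  5270 − 2705 = 2565 bp
  6198 − 5270 = 928 bp
  6521 − 6198 = 323 bp
  6971 − 6521 = 450 bp
Sorted largest to smallest: 2565, 1605, 928, 928, 450, 323, 172 bp.

2565, 1605, 928, 928, 450, 323, 172 bp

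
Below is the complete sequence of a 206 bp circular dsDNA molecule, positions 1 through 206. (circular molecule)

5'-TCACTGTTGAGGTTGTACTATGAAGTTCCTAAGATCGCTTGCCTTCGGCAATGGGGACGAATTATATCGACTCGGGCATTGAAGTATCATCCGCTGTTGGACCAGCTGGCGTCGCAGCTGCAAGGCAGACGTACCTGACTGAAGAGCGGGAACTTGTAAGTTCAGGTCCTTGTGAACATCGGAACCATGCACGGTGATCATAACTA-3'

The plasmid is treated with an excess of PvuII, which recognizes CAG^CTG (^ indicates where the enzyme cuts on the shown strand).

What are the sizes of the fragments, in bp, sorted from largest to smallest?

194, 12 bp

PvuII sites (CAGCTG) start at positions 103, 115.
PvuII cuts after base 3 of each site, so after positions 105, 117.
Circular molecule, 2 cuts → 2 fragments:
  106–117 → 12 bp
  118–206 then 1–105 → 89 + 105 = 194 bp
Sorted largest to smallest: 194, 12 bp.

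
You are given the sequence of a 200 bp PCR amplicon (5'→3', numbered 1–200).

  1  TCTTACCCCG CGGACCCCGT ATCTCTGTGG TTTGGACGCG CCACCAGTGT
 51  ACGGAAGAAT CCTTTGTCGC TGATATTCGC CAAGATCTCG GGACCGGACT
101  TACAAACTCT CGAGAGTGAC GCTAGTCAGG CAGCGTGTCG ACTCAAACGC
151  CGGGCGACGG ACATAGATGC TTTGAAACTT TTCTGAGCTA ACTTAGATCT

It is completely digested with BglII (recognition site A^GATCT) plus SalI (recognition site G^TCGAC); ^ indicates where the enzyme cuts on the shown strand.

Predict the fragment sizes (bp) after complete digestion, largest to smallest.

BglII sites (AGATCT) start at positions 83, 195.
BglII cuts after the first base of each site, so after positions 83, 195.
The SalI site (GTCGAC) starts at position 137.
SalI cuts after the first base of each site, so after position 137.
Combined cut positions: 83, 137, 195.
Linear molecule, 3 cuts → 4 fragments:
  1–83 → 83 bp
  84–137 → 54 bp
  138–195 → 58 bp
  196–200 → 5 bp
Sorted largest to smallest: 83, 58, 54, 5 bp.

83, 58, 54, 5 bp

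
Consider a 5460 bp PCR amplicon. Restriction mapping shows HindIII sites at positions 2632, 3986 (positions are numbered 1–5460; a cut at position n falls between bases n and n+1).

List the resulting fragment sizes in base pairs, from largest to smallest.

Linear molecule, 2 cuts → 3 fragments:
  2632 − 0 = 2632 bp
  3986 − 2632 = 1354 bp
  5460 − 3986 = 1474 bp
Sorted largest to smallest: 2632, 1474, 1354 bp.

2632, 1474, 1354 bp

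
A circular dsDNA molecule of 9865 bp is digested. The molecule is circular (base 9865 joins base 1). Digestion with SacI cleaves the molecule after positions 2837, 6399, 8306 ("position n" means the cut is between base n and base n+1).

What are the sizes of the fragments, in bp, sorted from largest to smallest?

4396, 3562, 1907 bp

Circular molecule, 3 cuts → 3 fragments:
  6399 − 2837 = 3562 bp
  8306 − 6399 = 1907 bp
  wrap: 9865 − 8306 + 2837 = 4396 bp
Sorted largest to smallest: 4396, 3562, 1907 bp.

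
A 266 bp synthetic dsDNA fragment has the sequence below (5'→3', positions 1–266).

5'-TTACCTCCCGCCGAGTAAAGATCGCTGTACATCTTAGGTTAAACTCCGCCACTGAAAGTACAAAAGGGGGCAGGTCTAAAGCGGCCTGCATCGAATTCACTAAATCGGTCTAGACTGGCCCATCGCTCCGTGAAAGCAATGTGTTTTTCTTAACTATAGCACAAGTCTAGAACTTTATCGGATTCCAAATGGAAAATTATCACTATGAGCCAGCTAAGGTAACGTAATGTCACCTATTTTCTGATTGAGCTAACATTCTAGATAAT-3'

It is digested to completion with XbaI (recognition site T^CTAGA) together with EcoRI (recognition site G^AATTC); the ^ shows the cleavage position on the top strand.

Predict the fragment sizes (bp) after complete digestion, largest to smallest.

93, 91, 57, 16, 9 bp

XbaI sites (TCTAGA) start at positions 109, 166, 257.
XbaI cuts after the first base of each site, so after positions 109, 166, 257.
The EcoRI site (GAATTC) starts at position 93.
EcoRI cuts after the first base of each site, so after position 93.
Combined cut positions: 93, 109, 166, 257.
Linear molecule, 4 cuts → 5 fragments:
  1–93 → 93 bp
  94–109 → 16 bp
  110–166 → 57 bp
  167–257 → 91 bp
  258–266 → 9 bp
Sorted largest to smallest: 93, 91, 57, 16, 9 bp.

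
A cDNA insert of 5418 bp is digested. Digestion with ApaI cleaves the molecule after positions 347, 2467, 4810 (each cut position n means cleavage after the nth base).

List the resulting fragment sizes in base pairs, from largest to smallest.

2343, 2120, 608, 347 bp

Linear molecule, 3 cuts → 4 fragments:
  347 − 0 = 347 bp
  2467 − 347 = 2120 bp
  4810 − 2467 = 2343 bp
  5418 − 4810 = 608 bp
Sorted largest to smallest: 2343, 2120, 608, 347 bp.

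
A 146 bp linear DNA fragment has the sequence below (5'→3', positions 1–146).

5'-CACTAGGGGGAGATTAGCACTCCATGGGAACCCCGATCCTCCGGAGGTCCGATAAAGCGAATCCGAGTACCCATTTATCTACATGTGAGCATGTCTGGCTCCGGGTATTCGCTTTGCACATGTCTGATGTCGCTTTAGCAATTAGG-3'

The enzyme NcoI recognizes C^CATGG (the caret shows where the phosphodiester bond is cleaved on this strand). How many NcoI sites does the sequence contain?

1

CCATGG occurs starting at position 22.
NcoI cuts at 1 site.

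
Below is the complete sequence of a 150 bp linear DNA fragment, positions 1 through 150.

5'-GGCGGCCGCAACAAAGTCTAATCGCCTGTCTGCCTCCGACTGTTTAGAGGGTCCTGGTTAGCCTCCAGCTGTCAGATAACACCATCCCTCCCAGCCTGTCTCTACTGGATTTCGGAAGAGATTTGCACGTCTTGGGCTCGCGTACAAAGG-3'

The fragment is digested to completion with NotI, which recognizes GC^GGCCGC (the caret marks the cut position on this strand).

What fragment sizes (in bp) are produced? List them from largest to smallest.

147, 3 bp

The NotI site (GCGGCCGC) starts at position 2.
NotI cuts after base 2 of each site, so after position 3.
Linear molecule, 1 cut → 2 fragments:
  1–3 → 3 bp
  4–150 → 147 bp
Sorted largest to smallest: 147, 3 bp.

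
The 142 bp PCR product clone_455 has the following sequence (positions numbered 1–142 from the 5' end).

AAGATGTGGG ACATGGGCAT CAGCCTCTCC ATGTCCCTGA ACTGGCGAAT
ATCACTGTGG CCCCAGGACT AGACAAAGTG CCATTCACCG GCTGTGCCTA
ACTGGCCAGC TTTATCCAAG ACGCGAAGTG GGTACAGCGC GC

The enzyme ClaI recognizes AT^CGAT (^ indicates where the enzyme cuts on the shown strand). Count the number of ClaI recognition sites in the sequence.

0

No occurrence of ATCGAT is present in the sequence.
ClaI does not cut: 0 sites.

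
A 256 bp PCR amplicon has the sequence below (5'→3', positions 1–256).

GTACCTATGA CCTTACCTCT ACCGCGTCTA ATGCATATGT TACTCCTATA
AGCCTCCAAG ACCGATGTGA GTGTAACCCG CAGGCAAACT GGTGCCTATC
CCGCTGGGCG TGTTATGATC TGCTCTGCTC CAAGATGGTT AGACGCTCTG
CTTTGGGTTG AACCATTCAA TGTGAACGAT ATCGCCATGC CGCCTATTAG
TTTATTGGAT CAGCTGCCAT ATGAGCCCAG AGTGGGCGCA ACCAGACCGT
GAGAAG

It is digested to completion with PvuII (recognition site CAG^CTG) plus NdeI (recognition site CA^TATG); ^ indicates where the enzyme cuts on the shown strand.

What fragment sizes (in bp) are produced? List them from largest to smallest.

The PvuII site (CAGCTG) starts at position 211.
PvuII cuts after base 3 of each site, so after position 213.
NdeI sites (CATATG) start at positions 34, 218.
NdeI cuts after base 2 of each site, so after positions 35, 219.
Combined cut positions: 35, 213, 219.
Linear molecule, 3 cuts → 4 fragments:
  1–35 → 35 bp
  36–213 → 178 bp
  214–219 → 6 bp
  220–256 → 37 bp
Sorted largest to smallest: 178, 37, 35, 6 bp.

178, 37, 35, 6 bp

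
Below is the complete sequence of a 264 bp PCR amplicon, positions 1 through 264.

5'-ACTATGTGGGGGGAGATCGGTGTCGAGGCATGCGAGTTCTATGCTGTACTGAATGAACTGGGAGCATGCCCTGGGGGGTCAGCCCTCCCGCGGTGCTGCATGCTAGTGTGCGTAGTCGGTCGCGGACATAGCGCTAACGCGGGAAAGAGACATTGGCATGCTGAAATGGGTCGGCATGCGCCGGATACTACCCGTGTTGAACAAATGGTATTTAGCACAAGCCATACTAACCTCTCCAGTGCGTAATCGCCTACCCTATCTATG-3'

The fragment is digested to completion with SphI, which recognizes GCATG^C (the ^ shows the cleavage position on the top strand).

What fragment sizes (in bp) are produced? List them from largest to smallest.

86, 58, 36, 34, 32, 18 bp

SphI sites (GCATGC) start at positions 28, 64, 98, 156, 174.
SphI cuts after base 5 of each site (before the last base), so after positions 32, 68, 102, 160, 178.
Linear molecule, 5 cuts → 6 fragments:
  1–32 → 32 bp
  33–68 → 36 bp
  69–102 → 34 bp
  103–160 → 58 bp
  161–178 → 18 bp
  179–264 → 86 bp
Sorted largest to smallest: 86, 58, 36, 34, 32, 18 bp.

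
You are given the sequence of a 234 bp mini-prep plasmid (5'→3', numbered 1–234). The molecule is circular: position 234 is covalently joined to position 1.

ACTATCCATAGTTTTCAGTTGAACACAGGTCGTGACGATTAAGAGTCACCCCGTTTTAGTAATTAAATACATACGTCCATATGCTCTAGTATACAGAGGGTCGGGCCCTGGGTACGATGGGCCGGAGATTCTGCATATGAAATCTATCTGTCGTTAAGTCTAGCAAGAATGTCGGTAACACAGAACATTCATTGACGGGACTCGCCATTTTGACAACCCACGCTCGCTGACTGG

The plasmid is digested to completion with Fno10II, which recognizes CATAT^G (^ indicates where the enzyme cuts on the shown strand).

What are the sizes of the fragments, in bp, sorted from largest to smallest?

Fno10II sites (CATATG) start at positions 78, 134.
Fno10II cuts after base 5 of each site (before the last base), so after positions 82, 138.
Circular molecule, 2 cuts → 2 fragments:
  83–138 → 56 bp
  139–234 then 1–82 → 96 + 82 = 178 bp
Sorted largest to smallest: 178, 56 bp.

178, 56 bp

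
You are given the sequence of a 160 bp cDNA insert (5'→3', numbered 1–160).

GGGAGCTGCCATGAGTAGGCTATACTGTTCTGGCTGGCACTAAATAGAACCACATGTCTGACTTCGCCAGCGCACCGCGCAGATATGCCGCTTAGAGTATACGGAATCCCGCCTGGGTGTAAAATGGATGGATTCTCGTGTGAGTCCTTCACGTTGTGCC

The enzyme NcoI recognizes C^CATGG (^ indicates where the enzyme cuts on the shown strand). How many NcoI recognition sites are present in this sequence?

0

No occurrence of CCATGG is present in the sequence.
NcoI does not cut: 0 sites.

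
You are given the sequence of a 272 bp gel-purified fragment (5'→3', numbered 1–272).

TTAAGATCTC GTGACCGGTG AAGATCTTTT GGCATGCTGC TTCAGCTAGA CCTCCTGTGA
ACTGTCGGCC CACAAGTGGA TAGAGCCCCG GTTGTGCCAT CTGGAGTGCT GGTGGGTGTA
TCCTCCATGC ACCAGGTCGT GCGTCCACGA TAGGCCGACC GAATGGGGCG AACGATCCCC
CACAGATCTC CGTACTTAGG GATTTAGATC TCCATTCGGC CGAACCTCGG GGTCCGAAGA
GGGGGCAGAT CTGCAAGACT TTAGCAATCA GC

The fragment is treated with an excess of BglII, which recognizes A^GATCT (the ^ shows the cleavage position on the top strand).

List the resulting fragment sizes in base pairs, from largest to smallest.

BglII sites (AGATCT) start at positions 4, 22, 184, 206, 247.
BglII cuts after the first base of each site, so after positions 4, 22, 184, 206, 247.
Linear molecule, 5 cuts → 6 fragments:
  1–4 → 4 bp
  5–22 → 18 bp
  23–184 → 162 bp
  185–206 → 22 bp
  207–247 → 41 bp
  248–272 → 25 bp
Sorted largest to smallest: 162, 41, 25, 22, 18, 4 bp.

162, 41, 25, 22, 18, 4 bp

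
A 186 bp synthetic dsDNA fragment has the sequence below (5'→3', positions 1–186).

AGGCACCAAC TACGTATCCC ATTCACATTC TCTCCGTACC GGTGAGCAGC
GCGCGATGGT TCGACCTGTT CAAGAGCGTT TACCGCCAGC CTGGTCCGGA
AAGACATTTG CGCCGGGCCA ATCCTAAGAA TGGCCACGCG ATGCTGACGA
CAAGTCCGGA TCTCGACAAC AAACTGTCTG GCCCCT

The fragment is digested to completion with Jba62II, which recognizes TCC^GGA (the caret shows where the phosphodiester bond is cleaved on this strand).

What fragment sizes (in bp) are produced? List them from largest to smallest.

97, 60, 29 bp

Jba62II sites (TCCGGA) start at positions 95, 155.
Jba62II cuts after base 3 of each site, so after positions 97, 157.
Linear molecule, 2 cuts → 3 fragments:
  1–97 → 97 bp
  98–157 → 60 bp
  158–186 → 29 bp
Sorted largest to smallest: 97, 60, 29 bp.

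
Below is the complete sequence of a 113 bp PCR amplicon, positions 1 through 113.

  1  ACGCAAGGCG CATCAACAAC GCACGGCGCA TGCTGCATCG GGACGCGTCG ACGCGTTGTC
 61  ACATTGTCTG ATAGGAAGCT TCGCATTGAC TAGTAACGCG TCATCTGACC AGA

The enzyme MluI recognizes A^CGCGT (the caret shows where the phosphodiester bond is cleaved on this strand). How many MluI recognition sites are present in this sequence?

ACGCGT occurs starting at positions 43, 51, 96.
MluI cuts at 3 sites.

3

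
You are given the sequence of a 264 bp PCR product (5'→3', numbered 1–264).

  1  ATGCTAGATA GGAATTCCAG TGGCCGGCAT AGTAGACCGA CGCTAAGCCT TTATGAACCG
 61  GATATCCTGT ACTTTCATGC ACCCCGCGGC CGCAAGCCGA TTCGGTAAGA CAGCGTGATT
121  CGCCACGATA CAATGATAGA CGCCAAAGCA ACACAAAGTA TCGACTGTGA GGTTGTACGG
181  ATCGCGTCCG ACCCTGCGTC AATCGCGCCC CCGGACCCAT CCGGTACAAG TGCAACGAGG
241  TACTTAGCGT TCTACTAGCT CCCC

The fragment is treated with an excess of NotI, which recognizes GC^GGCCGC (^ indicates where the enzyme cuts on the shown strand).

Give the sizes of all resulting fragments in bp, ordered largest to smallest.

177, 87 bp

The NotI site (GCGGCCGC) starts at position 86.
NotI cuts after base 2 of each site, so after position 87.
Linear molecule, 1 cut → 2 fragments:
  1–87 → 87 bp
  88–264 → 177 bp
Sorted largest to smallest: 177, 87 bp.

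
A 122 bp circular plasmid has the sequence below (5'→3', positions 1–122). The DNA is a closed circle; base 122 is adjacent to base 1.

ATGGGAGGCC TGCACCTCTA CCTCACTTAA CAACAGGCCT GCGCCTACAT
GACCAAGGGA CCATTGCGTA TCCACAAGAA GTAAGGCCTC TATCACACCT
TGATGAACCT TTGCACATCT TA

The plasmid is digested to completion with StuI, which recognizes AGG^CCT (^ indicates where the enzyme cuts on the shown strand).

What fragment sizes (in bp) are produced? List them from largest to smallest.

49, 44, 29 bp

StuI sites (AGGCCT) start at positions 6, 35, 84.
StuI cuts after base 3 of each site, so after positions 8, 37, 86.
Circular molecule, 3 cuts → 3 fragments:
  9–37 → 29 bp
  38–86 → 49 bp
  87–122 then 1–8 → 36 + 8 = 44 bp
Sorted largest to smallest: 49, 44, 29 bp.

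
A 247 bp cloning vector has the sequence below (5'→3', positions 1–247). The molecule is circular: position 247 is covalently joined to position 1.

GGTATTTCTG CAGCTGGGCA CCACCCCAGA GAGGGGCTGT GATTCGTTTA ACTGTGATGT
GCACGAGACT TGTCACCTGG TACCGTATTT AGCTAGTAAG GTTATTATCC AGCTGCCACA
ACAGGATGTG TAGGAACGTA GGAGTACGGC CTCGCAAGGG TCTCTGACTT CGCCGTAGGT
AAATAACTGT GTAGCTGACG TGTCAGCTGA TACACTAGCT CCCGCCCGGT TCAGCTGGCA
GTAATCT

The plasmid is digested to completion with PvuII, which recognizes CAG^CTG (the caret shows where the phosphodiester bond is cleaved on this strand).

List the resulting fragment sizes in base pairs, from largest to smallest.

PvuII sites (CAGCTG) start at positions 11, 110, 204, 232.
PvuII cuts after base 3 of each site, so after positions 13, 112, 206, 234.
Circular molecule, 4 cuts → 4 fragments:
  14–112 → 99 bp
  113–206 → 94 bp
  207–234 → 28 bp
  235–247 then 1–13 → 13 + 13 = 26 bp
Sorted largest to smallest: 99, 94, 28, 26 bp.

99, 94, 28, 26 bp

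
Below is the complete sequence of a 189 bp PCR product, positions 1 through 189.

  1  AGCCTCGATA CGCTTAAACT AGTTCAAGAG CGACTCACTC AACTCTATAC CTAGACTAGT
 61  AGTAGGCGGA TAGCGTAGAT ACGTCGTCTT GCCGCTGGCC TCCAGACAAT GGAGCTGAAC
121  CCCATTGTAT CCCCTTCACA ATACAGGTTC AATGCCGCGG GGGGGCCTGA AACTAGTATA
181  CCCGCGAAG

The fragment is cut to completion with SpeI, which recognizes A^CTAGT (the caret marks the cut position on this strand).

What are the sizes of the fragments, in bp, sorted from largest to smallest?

117, 37, 18, 17 bp

SpeI sites (ACTAGT) start at positions 18, 55, 172.
SpeI cuts after the first base of each site, so after positions 18, 55, 172.
Linear molecule, 3 cuts → 4 fragments:
  1–18 → 18 bp
  19–55 → 37 bp
  56–172 → 117 bp
  173–189 → 17 bp
Sorted largest to smallest: 117, 37, 18, 17 bp.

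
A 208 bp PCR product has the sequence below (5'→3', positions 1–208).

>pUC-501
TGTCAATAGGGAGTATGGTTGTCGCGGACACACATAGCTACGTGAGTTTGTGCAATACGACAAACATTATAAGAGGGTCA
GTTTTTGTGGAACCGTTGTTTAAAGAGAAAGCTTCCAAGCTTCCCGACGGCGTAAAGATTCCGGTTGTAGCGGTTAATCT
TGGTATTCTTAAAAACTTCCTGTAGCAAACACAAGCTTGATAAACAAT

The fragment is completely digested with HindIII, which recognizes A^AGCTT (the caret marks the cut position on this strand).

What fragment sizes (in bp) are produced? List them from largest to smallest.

109, 76, 15, 8 bp

HindIII sites (AAGCTT) start at positions 109, 117, 193.
HindIII cuts after the first base of each site, so after positions 109, 117, 193.
Linear molecule, 3 cuts → 4 fragments:
  1–109 → 109 bp
  110–117 → 8 bp
  118–193 → 76 bp
  194–208 → 15 bp
Sorted largest to smallest: 109, 76, 15, 8 bp.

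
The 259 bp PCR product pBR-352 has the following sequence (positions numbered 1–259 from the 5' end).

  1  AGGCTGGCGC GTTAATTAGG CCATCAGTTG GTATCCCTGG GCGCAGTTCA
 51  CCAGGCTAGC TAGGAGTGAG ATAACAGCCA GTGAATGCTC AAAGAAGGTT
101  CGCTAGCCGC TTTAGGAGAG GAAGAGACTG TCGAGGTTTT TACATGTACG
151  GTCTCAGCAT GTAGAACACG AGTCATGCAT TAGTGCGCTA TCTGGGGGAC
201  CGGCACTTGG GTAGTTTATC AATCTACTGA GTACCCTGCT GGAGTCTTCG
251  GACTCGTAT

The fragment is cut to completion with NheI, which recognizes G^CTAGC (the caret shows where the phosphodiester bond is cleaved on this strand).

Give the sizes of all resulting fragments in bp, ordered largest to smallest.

157, 55, 47 bp

NheI sites (GCTAGC) start at positions 55, 102.
NheI cuts after the first base of each site, so after positions 55, 102.
Linear molecule, 2 cuts → 3 fragments:
  1–55 → 55 bp
  56–102 → 47 bp
  103–259 → 157 bp
Sorted largest to smallest: 157, 55, 47 bp.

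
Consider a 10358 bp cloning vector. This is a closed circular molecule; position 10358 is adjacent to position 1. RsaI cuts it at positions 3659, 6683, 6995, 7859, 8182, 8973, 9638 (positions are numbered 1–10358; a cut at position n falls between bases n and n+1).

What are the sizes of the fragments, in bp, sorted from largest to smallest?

Circular molecule, 7 cuts → 7 fragments:
  6683 − 3659 = 3024 bp
  6995 − 6683 = 312 bp
  7859 − 6995 = 864 bp
  8182 − 7859 = 323 bp
  8973 − 8182 = 791 bp
  9638 − 8973 = 665 bp
  wrap: 10358 − 9638 + 3659 = 4379 bp
Sorted largest to smallest: 4379, 3024, 864, 791, 665, 323, 312 bp.

4379, 3024, 864, 791, 665, 323, 312 bp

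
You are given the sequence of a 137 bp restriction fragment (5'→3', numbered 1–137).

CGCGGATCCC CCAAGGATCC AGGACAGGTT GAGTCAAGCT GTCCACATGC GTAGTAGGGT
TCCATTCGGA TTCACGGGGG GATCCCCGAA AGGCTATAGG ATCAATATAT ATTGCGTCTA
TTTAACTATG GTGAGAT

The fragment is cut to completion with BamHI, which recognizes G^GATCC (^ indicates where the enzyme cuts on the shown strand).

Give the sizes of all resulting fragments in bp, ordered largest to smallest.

65, 57, 11, 4 bp

BamHI sites (GGATCC) start at positions 4, 15, 80.
BamHI cuts after the first base of each site, so after positions 4, 15, 80.
Linear molecule, 3 cuts → 4 fragments:
  1–4 → 4 bp
  5–15 → 11 bp
  16–80 → 65 bp
  81–137 → 57 bp
Sorted largest to smallest: 65, 57, 11, 4 bp.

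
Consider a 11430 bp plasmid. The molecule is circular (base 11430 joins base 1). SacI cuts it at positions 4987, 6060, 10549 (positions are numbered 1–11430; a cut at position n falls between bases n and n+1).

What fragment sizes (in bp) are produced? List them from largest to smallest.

5868, 4489, 1073 bp

Circular molecule, 3 cuts → 3 fragments:
  6060 − 4987 = 1073 bp
  10549 − 6060 = 4489 bp
  wrap: 11430 − 10549 + 4987 = 5868 bp
Sorted largest to smallest: 5868, 4489, 1073 bp.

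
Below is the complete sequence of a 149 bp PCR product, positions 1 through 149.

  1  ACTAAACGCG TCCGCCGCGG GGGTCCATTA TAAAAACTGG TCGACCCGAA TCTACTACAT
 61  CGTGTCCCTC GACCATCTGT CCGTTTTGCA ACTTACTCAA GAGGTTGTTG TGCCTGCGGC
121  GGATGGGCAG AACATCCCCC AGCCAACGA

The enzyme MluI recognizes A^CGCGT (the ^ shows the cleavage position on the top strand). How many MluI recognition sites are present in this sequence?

1

ACGCGT occurs starting at position 6.
MluI cuts at 1 site.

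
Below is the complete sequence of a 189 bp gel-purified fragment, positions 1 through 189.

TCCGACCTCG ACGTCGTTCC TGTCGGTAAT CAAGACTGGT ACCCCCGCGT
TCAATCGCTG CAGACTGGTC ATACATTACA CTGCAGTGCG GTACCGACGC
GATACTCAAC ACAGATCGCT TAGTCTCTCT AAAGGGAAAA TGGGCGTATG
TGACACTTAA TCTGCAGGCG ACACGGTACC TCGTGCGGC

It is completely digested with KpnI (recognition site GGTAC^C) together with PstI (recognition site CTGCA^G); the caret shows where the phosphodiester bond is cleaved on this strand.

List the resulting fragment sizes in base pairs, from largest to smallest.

KpnI sites (GGTACC) start at positions 38, 90, 175.
KpnI cuts after base 5 of each site (before the last base), so after positions 42, 94, 179.
PstI sites (CTGCAG) start at positions 58, 81, 162.
PstI cuts after base 5 of each site (before the last base), so after positions 62, 85, 166.
Combined cut positions: 42, 62, 85, 94, 166, 179.
Linear molecule, 6 cuts → 7 fragments:
  1–42 → 42 bp
  43–62 → 20 bp
  63–85 → 23 bp
  86–94 → 9 bp
  95–166 → 72 bp
  167–179 → 13 bp
  180–189 → 10 bp
Sorted largest to smallest: 72, 42, 23, 20, 13, 10, 9 bp.

72, 42, 23, 20, 13, 10, 9 bp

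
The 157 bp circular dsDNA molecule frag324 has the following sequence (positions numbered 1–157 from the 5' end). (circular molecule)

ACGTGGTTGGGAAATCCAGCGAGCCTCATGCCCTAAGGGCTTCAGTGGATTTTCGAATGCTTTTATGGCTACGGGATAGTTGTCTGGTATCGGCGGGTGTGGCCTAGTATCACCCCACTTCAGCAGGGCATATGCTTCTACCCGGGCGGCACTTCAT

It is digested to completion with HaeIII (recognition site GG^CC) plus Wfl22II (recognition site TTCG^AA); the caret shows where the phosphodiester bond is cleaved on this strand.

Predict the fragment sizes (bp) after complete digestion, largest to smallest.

The HaeIII site (GGCC) starts at position 101.
HaeIII cuts after base 2 of each site, so after position 102.
The Wfl22II site (TTCGAA) starts at position 52.
Wfl22II cuts after base 4 of each site, so after position 55.
Combined cut positions: 55, 102.
Circular molecule, 2 cuts → 2 fragments:
  56–102 → 47 bp
  103–157 then 1–55 → 55 + 55 = 110 bp
Sorted largest to smallest: 110, 47 bp.

110, 47 bp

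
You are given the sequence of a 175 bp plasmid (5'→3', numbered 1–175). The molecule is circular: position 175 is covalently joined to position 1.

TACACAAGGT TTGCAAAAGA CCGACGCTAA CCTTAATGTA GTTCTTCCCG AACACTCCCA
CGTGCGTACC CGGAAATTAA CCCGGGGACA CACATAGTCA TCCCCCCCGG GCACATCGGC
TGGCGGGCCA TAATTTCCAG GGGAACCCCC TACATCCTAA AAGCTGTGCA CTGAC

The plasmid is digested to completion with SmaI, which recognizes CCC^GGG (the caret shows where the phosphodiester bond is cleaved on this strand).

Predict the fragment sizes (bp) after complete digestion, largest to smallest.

150, 25 bp

SmaI sites (CCCGGG) start at positions 81, 106.
SmaI cuts after base 3 of each site, so after positions 83, 108.
Circular molecule, 2 cuts → 2 fragments:
  84–108 → 25 bp
  109–175 then 1–83 → 67 + 83 = 150 bp
Sorted largest to smallest: 150, 25 bp.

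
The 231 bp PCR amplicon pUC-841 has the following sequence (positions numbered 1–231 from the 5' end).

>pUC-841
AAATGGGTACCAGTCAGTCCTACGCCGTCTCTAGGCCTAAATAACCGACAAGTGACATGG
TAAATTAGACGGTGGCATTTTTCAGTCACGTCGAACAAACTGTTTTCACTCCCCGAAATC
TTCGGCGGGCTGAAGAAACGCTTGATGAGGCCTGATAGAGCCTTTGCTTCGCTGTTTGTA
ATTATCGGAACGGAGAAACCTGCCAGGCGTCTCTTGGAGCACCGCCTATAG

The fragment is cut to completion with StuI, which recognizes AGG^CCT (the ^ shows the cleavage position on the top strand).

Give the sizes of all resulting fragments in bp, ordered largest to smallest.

StuI sites (AGGCCT) start at positions 33, 148.
StuI cuts after base 3 of each site, so after positions 35, 150.
Linear molecule, 2 cuts → 3 fragments:
  1–35 → 35 bp
  36–150 → 115 bp
  151–231 → 81 bp
Sorted largest to smallest: 115, 81, 35 bp.

115, 81, 35 bp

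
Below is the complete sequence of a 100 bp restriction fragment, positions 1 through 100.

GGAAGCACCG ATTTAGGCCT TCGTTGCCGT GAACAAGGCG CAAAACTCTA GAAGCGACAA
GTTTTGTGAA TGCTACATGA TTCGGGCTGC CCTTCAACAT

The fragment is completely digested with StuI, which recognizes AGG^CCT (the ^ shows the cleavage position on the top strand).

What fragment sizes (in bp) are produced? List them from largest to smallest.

The StuI site (AGGCCT) starts at position 15.
StuI cuts after base 3 of each site, so after position 17.
Linear molecule, 1 cut → 2 fragments:
  1–17 → 17 bp
  18–100 → 83 bp
Sorted largest to smallest: 83, 17 bp.

83, 17 bp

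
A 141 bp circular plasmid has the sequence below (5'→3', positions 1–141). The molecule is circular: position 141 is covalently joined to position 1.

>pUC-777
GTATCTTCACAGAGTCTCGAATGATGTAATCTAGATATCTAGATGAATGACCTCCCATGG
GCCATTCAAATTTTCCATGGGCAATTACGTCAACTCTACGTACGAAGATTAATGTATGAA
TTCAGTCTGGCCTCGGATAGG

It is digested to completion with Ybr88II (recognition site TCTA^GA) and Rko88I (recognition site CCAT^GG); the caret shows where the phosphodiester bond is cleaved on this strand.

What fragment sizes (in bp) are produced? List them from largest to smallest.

Ybr88II sites (TCTAGA) start at positions 30, 38.
Ybr88II cuts after base 4 of each site, so after positions 33, 41.
Rko88I sites (CCATGG) start at positions 55, 75.
Rko88I cuts after base 4 of each site, so after positions 58, 78.
Combined cut positions: 33, 41, 58, 78.
Circular molecule, 4 cuts → 4 fragments:
  34–41 → 8 bp
  42–58 → 17 bp
  59–78 → 20 bp
  79–141 then 1–33 → 63 + 33 = 96 bp
Sorted largest to smallest: 96, 20, 17, 8 bp.

96, 20, 17, 8 bp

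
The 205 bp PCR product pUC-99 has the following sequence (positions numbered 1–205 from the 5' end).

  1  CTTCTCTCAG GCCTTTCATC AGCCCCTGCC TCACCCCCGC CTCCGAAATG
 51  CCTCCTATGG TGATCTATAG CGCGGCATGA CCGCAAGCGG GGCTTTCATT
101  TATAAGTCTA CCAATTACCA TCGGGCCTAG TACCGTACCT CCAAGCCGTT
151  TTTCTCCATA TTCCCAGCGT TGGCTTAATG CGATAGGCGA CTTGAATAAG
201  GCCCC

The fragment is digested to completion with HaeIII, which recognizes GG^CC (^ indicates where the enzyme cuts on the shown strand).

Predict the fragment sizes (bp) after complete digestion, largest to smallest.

HaeIII sites (GGCC) start at positions 10, 124, 200.
HaeIII cuts after base 2 of each site, so after positions 11, 125, 201.
Linear molecule, 3 cuts → 4 fragments:
  1–11 → 11 bp
  12–125 → 114 bp
  126–201 → 76 bp
  202–205 → 4 bp
Sorted largest to smallest: 114, 76, 11, 4 bp.

114, 76, 11, 4 bp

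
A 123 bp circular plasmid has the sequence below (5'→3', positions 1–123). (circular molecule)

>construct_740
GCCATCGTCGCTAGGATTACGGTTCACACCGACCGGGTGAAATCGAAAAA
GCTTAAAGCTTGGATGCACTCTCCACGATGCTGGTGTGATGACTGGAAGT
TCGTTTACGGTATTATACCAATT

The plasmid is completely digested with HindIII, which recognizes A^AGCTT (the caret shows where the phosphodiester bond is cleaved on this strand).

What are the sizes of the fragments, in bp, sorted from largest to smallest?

116, 7 bp

HindIII sites (AAGCTT) start at positions 49, 56.
HindIII cuts after the first base of each site, so after positions 49, 56.
Circular molecule, 2 cuts → 2 fragments:
  50–56 → 7 bp
  57–123 then 1–49 → 67 + 49 = 116 bp
Sorted largest to smallest: 116, 7 bp.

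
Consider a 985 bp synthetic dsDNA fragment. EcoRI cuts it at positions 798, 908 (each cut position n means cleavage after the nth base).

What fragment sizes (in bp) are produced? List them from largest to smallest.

Linear molecule, 2 cuts → 3 fragments:
  798 − 0 = 798 bp
  908 − 798 = 110 bp
  985 − 908 = 77 bp
Sorted largest to smallest: 798, 110, 77 bp.

798, 110, 77 bp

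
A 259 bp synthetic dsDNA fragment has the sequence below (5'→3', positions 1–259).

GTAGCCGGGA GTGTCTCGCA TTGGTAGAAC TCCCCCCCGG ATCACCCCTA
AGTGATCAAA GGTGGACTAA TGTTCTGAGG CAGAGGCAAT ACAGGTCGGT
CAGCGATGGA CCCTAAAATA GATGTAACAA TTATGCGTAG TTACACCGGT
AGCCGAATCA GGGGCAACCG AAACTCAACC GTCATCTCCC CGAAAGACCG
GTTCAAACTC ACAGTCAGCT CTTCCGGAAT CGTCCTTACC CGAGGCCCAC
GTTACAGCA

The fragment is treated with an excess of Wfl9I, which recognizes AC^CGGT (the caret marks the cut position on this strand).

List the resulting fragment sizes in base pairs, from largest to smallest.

146, 61, 52 bp

Wfl9I sites (ACCGGT) start at positions 145, 197.
Wfl9I cuts after base 2 of each site, so after positions 146, 198.
Linear molecule, 2 cuts → 3 fragments:
  1–146 → 146 bp
  147–198 → 52 bp
  199–259 → 61 bp
Sorted largest to smallest: 146, 61, 52 bp.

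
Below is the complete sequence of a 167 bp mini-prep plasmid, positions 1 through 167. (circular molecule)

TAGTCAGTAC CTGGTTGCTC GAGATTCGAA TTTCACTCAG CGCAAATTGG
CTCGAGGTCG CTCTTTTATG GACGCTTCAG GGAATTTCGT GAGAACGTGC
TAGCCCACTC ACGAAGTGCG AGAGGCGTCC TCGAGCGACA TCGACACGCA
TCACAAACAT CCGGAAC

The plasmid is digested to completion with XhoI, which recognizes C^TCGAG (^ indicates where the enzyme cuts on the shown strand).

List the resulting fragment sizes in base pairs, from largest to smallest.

79, 55, 33 bp

XhoI sites (CTCGAG) start at positions 18, 51, 130.
XhoI cuts after the first base of each site, so after positions 18, 51, 130.
Circular molecule, 3 cuts → 3 fragments:
  19–51 → 33 bp
  52–130 → 79 bp
  131–167 then 1–18 → 37 + 18 = 55 bp
Sorted largest to smallest: 79, 55, 33 bp.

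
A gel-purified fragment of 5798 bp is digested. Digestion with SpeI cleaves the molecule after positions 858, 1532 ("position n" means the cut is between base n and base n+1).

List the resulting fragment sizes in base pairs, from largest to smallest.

4266, 858, 674 bp

Linear molecule, 2 cuts → 3 fragments:
  858 − 0 = 858 bp
  1532 − 858 = 674 bp
  5798 − 1532 = 4266 bp
Sorted largest to smallest: 4266, 858, 674 bp.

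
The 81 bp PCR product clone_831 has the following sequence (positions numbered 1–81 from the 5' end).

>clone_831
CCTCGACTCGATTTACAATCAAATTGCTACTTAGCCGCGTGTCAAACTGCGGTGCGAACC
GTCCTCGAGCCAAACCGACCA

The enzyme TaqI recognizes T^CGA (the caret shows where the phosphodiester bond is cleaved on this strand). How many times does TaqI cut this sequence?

3

TCGA occurs starting at positions 3, 8, 65.
TaqI cuts at 3 sites.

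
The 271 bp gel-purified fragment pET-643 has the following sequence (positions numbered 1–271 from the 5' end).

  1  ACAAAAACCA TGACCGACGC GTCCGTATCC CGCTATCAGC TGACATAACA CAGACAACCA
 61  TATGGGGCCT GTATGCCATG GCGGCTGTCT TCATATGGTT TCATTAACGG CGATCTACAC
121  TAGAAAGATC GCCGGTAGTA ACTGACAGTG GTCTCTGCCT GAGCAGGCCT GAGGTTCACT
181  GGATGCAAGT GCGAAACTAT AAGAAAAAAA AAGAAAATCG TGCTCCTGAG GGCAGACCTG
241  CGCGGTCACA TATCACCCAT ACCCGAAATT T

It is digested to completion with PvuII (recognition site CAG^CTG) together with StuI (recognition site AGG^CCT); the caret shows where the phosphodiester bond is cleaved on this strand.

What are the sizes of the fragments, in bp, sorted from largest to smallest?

The PvuII site (CAGCTG) starts at position 37.
PvuII cuts after base 3 of each site, so after position 39.
The StuI site (AGGCCT) starts at position 165.
StuI cuts after base 3 of each site, so after position 167.
Combined cut positions: 39, 167.
Linear molecule, 2 cuts → 3 fragments:
  1–39 → 39 bp
  40–167 → 128 bp
  168–271 → 104 bp
Sorted largest to smallest: 128, 104, 39 bp.

128, 104, 39 bp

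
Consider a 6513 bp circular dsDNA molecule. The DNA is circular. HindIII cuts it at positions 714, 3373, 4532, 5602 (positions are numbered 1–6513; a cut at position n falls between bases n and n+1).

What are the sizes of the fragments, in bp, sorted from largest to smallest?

2659, 1625, 1159, 1070 bp

Circular molecule, 4 cuts → 4 fragments:
  3373 − 714 = 2659 bp
  4532 − 3373 = 1159 bp
  5602 − 4532 = 1070 bp
  wrap: 6513 − 5602 + 714 = 1625 bp
Sorted largest to smallest: 2659, 1625, 1159, 1070 bp.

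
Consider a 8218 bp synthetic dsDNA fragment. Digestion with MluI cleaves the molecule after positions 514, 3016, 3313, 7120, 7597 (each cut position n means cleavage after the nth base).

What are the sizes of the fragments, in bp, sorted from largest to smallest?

3807, 2502, 621, 514, 477, 297 bp

Linear molecule, 5 cuts → 6 fragments:
  514 − 0 = 514 bp
  3016 − 514 = 2502 bp
  3313 − 3016 = 297 bp
  7120 − 3313 = 3807 bp
  7597 − 7120 = 477 bp
  8218 − 7597 = 621 bp
Sorted largest to smallest: 3807, 2502, 621, 514, 477, 297 bp.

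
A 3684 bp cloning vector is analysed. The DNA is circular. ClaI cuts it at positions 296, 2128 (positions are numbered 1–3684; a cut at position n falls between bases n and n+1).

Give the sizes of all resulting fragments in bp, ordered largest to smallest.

Circular molecule, 2 cuts → 2 fragments:
  2128 − 296 = 1832 bp
  wrap: 3684 − 2128 + 296 = 1852 bp
Sorted largest to smallest: 1852, 1832 bp.

1852, 1832 bp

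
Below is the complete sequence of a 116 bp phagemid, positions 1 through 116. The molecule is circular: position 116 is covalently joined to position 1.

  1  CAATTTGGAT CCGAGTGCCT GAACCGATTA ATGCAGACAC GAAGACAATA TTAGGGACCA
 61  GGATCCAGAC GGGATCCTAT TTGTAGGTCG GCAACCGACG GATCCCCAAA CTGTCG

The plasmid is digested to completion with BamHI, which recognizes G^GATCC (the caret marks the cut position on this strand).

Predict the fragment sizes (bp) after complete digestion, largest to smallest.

BamHI sites (GGATCC) start at positions 7, 61, 72, 100.
BamHI cuts after the first base of each site, so after positions 7, 61, 72, 100.
Circular molecule, 4 cuts → 4 fragments:
  8–61 → 54 bp
  62–72 → 11 bp
  73–100 → 28 bp
  101–116 then 1–7 → 16 + 7 = 23 bp
Sorted largest to smallest: 54, 28, 23, 11 bp.

54, 28, 23, 11 bp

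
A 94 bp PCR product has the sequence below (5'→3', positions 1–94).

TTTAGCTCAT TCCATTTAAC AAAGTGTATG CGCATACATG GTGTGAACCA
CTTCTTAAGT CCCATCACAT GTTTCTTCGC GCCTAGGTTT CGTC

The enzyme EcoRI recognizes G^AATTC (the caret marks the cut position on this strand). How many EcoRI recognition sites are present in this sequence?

0

No occurrence of GAATTC is present in the sequence.
EcoRI does not cut: 0 sites.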